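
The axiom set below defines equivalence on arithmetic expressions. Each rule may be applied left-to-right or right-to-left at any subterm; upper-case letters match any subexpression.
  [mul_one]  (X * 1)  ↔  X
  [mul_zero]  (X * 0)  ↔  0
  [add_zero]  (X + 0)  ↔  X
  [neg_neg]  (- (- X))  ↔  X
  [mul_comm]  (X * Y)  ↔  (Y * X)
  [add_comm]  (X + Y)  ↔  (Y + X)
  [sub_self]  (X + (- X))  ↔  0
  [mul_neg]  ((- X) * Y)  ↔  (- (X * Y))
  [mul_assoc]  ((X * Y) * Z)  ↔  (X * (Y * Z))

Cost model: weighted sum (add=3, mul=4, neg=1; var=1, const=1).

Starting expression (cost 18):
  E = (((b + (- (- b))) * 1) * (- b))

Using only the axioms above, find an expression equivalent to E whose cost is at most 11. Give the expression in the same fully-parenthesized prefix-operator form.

((b + b) * (- b))   [cost 11]

(1) ((b + (- (- b))) * 1)  =[mul_one →]=  (b + (- (- b)))    ⊢ ((b + (- (- b))) * (- b))
(2) (- (- b))  =[neg_neg →]=  b    ⊢ cost 11, within 11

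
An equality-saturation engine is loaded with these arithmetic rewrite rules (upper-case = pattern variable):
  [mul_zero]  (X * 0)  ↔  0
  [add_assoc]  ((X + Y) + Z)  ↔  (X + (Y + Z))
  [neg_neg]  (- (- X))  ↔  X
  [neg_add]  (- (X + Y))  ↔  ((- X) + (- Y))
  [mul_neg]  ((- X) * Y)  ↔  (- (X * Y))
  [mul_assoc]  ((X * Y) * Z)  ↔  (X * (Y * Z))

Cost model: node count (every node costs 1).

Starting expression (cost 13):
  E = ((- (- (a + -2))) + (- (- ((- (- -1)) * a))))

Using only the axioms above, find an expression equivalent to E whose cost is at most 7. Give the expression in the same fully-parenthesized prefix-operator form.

(1) (- (- -1))  =[neg_neg →]=  -1    ⊢ ((- (- (a + -2))) + (- (- (-1 * a))))
(2) (- (- (-1 * a)))  =[neg_neg →]=  (-1 * a)    ⊢ ((- (- (a + -2))) + (-1 * a))
(3) (- (- (a + -2)))  =[neg_neg →]=  (a + -2)    ⊢ cost 7, within 7

((a + -2) + (-1 * a))   [cost 7]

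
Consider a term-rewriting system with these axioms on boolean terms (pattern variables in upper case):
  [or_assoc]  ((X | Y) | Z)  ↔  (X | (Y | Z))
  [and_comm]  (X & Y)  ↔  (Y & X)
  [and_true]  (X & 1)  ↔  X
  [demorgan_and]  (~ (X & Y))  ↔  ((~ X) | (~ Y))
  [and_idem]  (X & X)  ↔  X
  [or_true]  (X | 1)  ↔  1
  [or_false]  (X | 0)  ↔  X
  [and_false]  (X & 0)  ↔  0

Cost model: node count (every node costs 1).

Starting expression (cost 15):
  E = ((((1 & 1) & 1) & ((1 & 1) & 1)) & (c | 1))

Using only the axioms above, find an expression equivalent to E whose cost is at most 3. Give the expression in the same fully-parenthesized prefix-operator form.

(1 & 1)   [cost 3]

step 1: and_idem (→) rewrites (((1 & 1) & 1) & ((1 & 1) & 1)) into ((1 & 1) & 1), now (((1 & 1) & 1) & (c | 1))
step 2: or_true (→) rewrites (c | 1) into 1, now (((1 & 1) & 1) & 1)
step 3: and_true (→) rewrites ((1 & 1) & 1) into (1 & 1), now ((1 & 1) & 1)
step 4: and_true (→) rewrites ((1 & 1) & 1) into (1 & 1), reaching cost 3 (bound 3)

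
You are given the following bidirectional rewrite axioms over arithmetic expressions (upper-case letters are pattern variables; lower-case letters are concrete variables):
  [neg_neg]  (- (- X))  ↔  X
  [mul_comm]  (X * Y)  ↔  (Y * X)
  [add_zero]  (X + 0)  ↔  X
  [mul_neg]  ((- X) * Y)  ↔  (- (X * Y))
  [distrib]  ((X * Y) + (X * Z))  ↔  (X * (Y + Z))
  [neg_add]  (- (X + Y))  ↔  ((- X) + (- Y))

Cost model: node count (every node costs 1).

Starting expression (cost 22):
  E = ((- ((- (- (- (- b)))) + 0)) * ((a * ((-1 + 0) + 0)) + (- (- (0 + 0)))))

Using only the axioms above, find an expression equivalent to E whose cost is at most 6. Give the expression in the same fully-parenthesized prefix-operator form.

((- b) * (a * -1))   [cost 6]

1. [neg_neg →] (- (- (- b)))  →  (- b);  E = ((- ((- (- b)) + 0)) * ((a * ((-1 + 0) + 0)) + (- (- (0 + 0)))))
2. [add_zero →] ((-1 + 0) + 0)  →  (-1 + 0);  E = ((- ((- (- b)) + 0)) * ((a * (-1 + 0)) + (- (- (0 + 0)))))
3. [neg_neg →] (- (- (0 + 0)))  →  (0 + 0);  E = ((- ((- (- b)) + 0)) * ((a * (-1 + 0)) + (0 + 0)))
4. [add_zero →] (-1 + 0)  →  -1;  E = ((- ((- (- b)) + 0)) * ((a * -1) + (0 + 0)))
5. [neg_neg →] (- (- b))  →  b;  E = ((- (b + 0)) * ((a * -1) + (0 + 0)))
6. [add_zero →] (0 + 0)  →  0;  E = ((- (b + 0)) * ((a * -1) + 0))
7. [add_zero →] (b + 0)  →  b;  E = ((- b) * ((a * -1) + 0))
8. [add_zero →] ((a * -1) + 0)  →  (a * -1);  cost 6 ≤ 6, done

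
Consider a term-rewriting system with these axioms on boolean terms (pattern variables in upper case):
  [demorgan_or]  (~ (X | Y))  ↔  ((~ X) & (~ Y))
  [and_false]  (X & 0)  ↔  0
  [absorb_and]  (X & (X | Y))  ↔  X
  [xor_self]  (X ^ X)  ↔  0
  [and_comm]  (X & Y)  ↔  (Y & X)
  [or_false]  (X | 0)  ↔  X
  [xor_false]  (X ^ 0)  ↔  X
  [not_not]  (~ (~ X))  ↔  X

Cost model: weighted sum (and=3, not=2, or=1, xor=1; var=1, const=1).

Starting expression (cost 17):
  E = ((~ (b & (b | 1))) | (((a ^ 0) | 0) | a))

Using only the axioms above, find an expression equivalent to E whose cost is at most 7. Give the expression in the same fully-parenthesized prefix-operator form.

((~ b) | (a | a))   [cost 7]

1. [or_false →] ((a ^ 0) | 0)  →  (a ^ 0);  E = ((~ (b & (b | 1))) | ((a ^ 0) | a))
2. [xor_false →] (a ^ 0)  →  a;  E = ((~ (b & (b | 1))) | (a | a))
3. [absorb_and →] (b & (b | 1))  →  b;  cost 7 ≤ 7, done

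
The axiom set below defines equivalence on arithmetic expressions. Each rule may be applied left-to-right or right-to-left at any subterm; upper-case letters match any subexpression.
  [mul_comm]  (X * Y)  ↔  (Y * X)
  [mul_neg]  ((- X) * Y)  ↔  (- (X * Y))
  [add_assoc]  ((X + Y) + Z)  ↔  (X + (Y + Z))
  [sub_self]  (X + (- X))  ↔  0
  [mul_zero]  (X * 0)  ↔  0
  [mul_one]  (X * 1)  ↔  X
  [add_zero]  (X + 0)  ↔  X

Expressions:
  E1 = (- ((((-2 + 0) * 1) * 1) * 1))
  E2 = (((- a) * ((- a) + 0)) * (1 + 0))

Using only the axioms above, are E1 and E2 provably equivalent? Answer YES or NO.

All listed rules preserve value, hence provable equivalence implies equal values everywhere; look for a separating assignment.
a=0 gives E1 ↦ 2, E2 ↦ 0; values differ ⇒ not provably equivalent.

NO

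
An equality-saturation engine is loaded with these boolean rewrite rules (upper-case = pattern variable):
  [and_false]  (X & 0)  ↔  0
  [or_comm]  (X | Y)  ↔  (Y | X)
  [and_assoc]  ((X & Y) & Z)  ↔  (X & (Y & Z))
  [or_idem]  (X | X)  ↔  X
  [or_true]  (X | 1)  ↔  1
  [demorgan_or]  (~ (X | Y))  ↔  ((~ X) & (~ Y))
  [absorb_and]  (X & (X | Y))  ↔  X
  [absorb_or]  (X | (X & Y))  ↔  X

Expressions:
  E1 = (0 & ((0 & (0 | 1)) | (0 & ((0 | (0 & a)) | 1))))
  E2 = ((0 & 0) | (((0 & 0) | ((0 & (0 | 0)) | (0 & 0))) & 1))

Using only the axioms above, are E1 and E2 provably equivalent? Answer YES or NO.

YES

(1) (0 | (0 & a))  =[absorb_or →]=  0    ⊢ (0 & ((0 & (0 | 1)) | (0 & (0 | 1))))
(2) ((0 & (0 | 1)) | (0 & (0 | 1)))  =[or_idem →]=  (0 & (0 | 1))    ⊢ (0 & (0 & (0 | 1)))
(3) (0 & (0 | 1))  =[absorb_and →]=  0    ⊢ (0 & 0)
(4) (0 & 0)  =[absorb_or ←]=  ((0 & 0) | ((0 & 0) & 1))
(5) (0 & 0)  =[or_idem ←]=  ((0 & 0) | (0 & 0))    ⊢ ((0 & 0) | (((0 & 0) | (0 & 0)) & 1))
(6) (0 & 0)  =[or_idem ←]=  ((0 & 0) | (0 & 0))    ⊢ ((0 & 0) | (((0 & 0) | ((0 & 0) | (0 & 0))) & 1))
(7) 0  =[or_idem ←]=  (0 | 0)    ⊢ E2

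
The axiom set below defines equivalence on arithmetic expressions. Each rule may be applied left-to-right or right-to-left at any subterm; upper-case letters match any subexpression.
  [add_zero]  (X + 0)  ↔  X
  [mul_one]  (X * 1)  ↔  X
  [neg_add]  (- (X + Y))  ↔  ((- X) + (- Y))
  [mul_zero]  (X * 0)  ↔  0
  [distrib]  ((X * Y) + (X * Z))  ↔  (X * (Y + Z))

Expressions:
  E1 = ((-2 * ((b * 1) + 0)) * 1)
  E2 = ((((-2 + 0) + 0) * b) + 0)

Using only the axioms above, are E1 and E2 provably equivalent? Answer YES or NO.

YES

(1) ((b * 1) + 0)  =[add_zero →]=  (b * 1)    ⊢ ((-2 * (b * 1)) * 1)
(2) (b * 1)  =[mul_one →]=  b    ⊢ ((-2 * b) * 1)
(3) ((-2 * b) * 1)  =[mul_one →]=  (-2 * b)
(4) -2  =[add_zero ←]=  (-2 + 0)    ⊢ ((-2 + 0) * b)
(5) ((-2 + 0) * b)  =[add_zero ←]=  (((-2 + 0) * b) + 0)
(6) -2  =[add_zero ←]=  (-2 + 0)    ⊢ E2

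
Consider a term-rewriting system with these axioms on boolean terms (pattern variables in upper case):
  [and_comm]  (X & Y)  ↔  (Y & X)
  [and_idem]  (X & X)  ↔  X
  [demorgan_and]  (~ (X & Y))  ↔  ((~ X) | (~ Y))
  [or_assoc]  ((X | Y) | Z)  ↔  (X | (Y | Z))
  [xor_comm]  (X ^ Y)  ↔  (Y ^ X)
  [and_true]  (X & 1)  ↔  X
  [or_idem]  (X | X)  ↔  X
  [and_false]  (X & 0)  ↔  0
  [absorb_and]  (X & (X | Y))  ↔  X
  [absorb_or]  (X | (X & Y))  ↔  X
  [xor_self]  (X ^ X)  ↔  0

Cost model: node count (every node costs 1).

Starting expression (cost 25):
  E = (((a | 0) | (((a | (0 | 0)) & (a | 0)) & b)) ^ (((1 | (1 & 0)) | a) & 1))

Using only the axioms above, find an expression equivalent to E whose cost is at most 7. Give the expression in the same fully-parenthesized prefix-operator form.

((a | 0) ^ (1 | a))   [cost 7]

1. [or_idem →] (0 | 0)  →  0;  E = (((a | 0) | (((a | 0) & (a | 0)) & b)) ^ (((1 | (1 & 0)) | a) & 1))
2. [absorb_or →] (1 | (1 & 0))  →  1;  E = (((a | 0) | (((a | 0) & (a | 0)) & b)) ^ ((1 | a) & 1))
3. [and_idem →] ((a | 0) & (a | 0))  →  (a | 0);  E = (((a | 0) | ((a | 0) & b)) ^ ((1 | a) & 1))
4. [and_true →] ((1 | a) & 1)  →  (1 | a);  E = (((a | 0) | ((a | 0) & b)) ^ (1 | a))
5. [absorb_or →] ((a | 0) | ((a | 0) & b))  →  (a | 0);  cost 7 ≤ 7, done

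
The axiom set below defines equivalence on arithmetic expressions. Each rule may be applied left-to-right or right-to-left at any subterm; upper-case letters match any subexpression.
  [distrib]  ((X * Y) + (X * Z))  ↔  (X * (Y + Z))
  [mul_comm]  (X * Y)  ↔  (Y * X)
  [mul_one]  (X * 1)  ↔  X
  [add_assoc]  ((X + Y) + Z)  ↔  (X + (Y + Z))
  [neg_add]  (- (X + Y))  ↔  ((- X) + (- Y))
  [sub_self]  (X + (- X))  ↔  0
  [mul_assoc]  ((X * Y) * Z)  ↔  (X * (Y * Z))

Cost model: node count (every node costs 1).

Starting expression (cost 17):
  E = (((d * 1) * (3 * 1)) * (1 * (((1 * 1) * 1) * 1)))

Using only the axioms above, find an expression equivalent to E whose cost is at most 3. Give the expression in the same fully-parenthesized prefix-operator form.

(3 * d)   [cost 3]

(1) (((1 * 1) * 1) * 1)  =[mul_one →]=  ((1 * 1) * 1)    ⊢ (((d * 1) * (3 * 1)) * (1 * ((1 * 1) * 1)))
(2) ((1 * 1) * 1)  =[mul_assoc →]=  (1 * (1 * 1))    ⊢ (((d * 1) * (3 * 1)) * (1 * (1 * (1 * 1))))
(3) (d * 1)  =[mul_one →]=  d    ⊢ ((d * (3 * 1)) * (1 * (1 * (1 * 1))))
(4) (3 * 1)  =[mul_one →]=  3    ⊢ ((d * 3) * (1 * (1 * (1 * 1))))
(5) (1 * 1)  =[mul_one →]=  1    ⊢ ((d * 3) * (1 * (1 * 1)))
(6) (1 * 1)  =[mul_one →]=  1    ⊢ ((d * 3) * (1 * 1))
(7) (1 * 1)  =[mul_one →]=  1    ⊢ ((d * 3) * 1)
(8) (d * 3)  =[mul_comm →]=  (3 * d)    ⊢ ((3 * d) * 1)
(9) ((3 * d) * 1)  =[mul_one →]=  (3 * d)    ⊢ cost 3, within 3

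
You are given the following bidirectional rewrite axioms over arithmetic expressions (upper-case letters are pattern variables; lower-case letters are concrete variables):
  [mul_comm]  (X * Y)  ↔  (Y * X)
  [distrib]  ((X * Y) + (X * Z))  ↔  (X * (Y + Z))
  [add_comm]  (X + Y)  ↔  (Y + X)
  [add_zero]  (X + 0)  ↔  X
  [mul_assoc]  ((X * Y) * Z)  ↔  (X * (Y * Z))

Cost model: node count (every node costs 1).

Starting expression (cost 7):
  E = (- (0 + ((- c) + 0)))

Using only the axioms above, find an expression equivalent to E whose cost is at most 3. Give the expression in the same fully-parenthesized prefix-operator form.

(- (- c))   [cost 3]

1. [add_comm →] (0 + ((- c) + 0))  →  (((- c) + 0) + 0);  E = (- (((- c) + 0) + 0))
2. [add_zero →] (((- c) + 0) + 0)  →  ((- c) + 0);  E = (- ((- c) + 0))
3. [add_zero →] ((- c) + 0)  →  (- c);  cost 3 ≤ 3, done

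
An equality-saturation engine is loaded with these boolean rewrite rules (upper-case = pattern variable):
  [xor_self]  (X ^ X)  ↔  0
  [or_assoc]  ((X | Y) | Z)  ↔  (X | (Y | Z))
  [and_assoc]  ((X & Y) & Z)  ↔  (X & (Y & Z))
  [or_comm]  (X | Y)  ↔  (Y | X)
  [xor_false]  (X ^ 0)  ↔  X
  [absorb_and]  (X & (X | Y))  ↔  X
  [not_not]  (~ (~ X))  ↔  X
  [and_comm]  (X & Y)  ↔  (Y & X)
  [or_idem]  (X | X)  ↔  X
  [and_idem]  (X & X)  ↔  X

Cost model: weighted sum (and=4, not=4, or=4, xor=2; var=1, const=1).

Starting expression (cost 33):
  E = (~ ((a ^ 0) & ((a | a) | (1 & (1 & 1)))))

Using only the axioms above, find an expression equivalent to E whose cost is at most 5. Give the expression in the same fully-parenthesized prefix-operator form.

(~ a)   [cost 5]

step 1: and_idem (→) rewrites (1 & 1) into 1, now (~ ((a ^ 0) & ((a | a) | (1 & 1))))
step 2: or_idem (→) rewrites (a | a) into a, now (~ ((a ^ 0) & (a | (1 & 1))))
step 3: and_idem (→) rewrites (1 & 1) into 1, now (~ ((a ^ 0) & (a | 1)))
step 4: xor_false (→) rewrites (a ^ 0) into a, now (~ (a & (a | 1)))
step 5: absorb_and (→) rewrites (a & (a | 1)) into a, reaching cost 5 (bound 5)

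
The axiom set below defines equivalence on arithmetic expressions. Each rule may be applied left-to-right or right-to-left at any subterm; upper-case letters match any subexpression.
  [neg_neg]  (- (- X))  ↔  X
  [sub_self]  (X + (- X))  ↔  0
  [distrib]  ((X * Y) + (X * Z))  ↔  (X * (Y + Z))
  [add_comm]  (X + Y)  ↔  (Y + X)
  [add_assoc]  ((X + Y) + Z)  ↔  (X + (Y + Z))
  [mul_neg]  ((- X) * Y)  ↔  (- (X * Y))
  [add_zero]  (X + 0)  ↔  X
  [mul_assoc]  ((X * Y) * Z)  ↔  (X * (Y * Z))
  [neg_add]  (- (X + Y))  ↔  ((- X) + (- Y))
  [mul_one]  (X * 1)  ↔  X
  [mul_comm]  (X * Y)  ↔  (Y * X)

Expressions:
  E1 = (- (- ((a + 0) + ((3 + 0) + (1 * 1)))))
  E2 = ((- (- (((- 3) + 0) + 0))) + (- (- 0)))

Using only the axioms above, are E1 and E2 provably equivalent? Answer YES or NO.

NO

The axioms are sound identities: if E1 ↔* E2 then E1 and E2 evaluate identically under any assignment.
Under a=0: E1 evaluates to 4, E2 to -3. Distinct ⇒ no rewrite sequence connects them.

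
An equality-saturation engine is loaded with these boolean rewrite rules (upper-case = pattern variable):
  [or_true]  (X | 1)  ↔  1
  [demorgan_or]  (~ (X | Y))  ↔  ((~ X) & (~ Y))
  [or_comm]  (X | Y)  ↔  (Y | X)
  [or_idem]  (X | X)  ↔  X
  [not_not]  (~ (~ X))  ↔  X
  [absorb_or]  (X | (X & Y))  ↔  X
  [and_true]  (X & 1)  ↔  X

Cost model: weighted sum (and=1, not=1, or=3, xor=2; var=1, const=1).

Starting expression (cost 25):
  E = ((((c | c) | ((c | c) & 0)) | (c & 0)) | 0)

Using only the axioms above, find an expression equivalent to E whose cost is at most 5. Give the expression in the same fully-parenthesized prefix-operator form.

step 1: absorb_or (→) rewrites ((c | c) | ((c | c) & 0)) into (c | c), now (((c | c) | (c & 0)) | 0)
step 2: or_idem (→) rewrites (c | c) into c, now ((c | (c & 0)) | 0)
step 3: absorb_or (→) rewrites (c | (c & 0)) into c, reaching cost 5 (bound 5)

(c | 0)   [cost 5]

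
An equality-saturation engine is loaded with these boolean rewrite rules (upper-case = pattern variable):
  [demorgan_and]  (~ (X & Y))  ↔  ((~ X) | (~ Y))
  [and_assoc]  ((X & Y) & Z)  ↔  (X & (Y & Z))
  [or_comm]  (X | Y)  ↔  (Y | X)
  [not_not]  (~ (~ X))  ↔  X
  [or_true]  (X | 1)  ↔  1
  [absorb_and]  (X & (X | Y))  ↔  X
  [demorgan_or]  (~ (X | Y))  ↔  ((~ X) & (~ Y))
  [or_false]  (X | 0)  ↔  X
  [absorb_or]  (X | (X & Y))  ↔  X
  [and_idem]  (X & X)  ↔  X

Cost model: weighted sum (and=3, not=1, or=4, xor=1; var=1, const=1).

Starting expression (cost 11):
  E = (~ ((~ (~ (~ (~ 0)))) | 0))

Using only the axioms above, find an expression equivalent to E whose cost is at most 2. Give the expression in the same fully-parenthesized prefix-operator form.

step 1: not_not (→) rewrites (~ (~ (~ (~ 0)))) into (~ (~ 0)), now (~ ((~ (~ 0)) | 0))
step 2: or_false (→) rewrites ((~ (~ 0)) | 0) into (~ (~ 0)), now (~ (~ (~ 0)))
step 3: not_not (→) rewrites (~ (~ 0)) into 0, reaching cost 2 (bound 2)

(~ 0)   [cost 2]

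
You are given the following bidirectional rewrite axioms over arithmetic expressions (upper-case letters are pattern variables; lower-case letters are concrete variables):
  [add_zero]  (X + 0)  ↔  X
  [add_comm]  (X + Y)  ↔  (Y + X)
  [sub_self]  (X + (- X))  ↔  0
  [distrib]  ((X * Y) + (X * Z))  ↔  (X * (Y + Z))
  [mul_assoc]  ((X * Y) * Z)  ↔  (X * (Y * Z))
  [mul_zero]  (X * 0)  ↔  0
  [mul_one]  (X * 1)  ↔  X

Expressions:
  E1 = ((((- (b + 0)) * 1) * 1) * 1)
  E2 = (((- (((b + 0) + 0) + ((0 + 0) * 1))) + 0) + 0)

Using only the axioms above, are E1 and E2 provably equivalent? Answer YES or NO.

step 1: mul_one (→) rewrites ((- (b + 0)) * 1) into (- (b + 0)), now (((- (b + 0)) * 1) * 1)
step 2: add_zero (→) rewrites (b + 0) into b, now (((- b) * 1) * 1)
step 3: mul_one (→) rewrites ((- b) * 1) into (- b), now ((- b) * 1)
step 4: mul_one (→) rewrites ((- b) * 1) into (- b)
step 5: add_zero (←) rewrites b into (b + 0), now (- (b + 0))
step 6: mul_one (←) rewrites 0 into (0 * 1), now (- (b + (0 * 1)))
step 7: add_zero (←) rewrites 0 into (0 + 0), now (- (b + ((0 + 0) * 1)))
step 8: add_zero (←) rewrites b into (b + 0), now (- ((b + 0) + ((0 + 0) * 1)))
step 9: add_zero (←) rewrites (b + 0) into ((b + 0) + 0), now (- (((b + 0) + 0) + ((0 + 0) * 1)))
step 10: add_zero (←) rewrites (- (((b + 0) + 0) + ((0 + 0) * 1))) into ((- (((b + 0) + 0) + ((0 + 0) * 1))) + 0)
step 11: add_zero (←) rewrites (- (((b + 0) + 0) + ((0 + 0) * 1))) into ((- (((b + 0) + 0) + ((0 + 0) * 1))) + 0), which is E2

YES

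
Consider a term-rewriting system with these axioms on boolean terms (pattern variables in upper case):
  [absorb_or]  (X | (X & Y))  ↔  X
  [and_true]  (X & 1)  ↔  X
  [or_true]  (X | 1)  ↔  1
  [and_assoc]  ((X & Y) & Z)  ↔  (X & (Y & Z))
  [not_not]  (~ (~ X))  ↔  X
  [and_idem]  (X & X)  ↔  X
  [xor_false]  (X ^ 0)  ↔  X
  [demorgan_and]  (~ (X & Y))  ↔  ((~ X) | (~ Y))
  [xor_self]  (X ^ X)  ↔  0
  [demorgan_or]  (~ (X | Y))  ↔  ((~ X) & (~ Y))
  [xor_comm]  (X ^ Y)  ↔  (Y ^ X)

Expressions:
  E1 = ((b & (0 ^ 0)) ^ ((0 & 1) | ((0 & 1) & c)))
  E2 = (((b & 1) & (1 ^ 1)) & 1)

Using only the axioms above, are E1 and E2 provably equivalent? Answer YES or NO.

1. [absorb_or →] ((0 & 1) | ((0 & 1) & c))  →  (0 & 1);  E1 = ((b & (0 ^ 0)) ^ (0 & 1))
2. [xor_false →] (0 ^ 0)  →  0;  E1 = ((b & 0) ^ (0 & 1))
3. [and_true →] (0 & 1)  →  0;  E1 = ((b & 0) ^ 0)
4. [xor_false →] ((b & 0) ^ 0)  →  (b & 0)
5. [and_true ←] b  →  (b & 1);  E1 = ((b & 1) & 0)
6. [and_true ←] ((b & 1) & 0)  →  (((b & 1) & 0) & 1)
7. [xor_self ←] 0  →  (1 ^ 1);  this is E2

YES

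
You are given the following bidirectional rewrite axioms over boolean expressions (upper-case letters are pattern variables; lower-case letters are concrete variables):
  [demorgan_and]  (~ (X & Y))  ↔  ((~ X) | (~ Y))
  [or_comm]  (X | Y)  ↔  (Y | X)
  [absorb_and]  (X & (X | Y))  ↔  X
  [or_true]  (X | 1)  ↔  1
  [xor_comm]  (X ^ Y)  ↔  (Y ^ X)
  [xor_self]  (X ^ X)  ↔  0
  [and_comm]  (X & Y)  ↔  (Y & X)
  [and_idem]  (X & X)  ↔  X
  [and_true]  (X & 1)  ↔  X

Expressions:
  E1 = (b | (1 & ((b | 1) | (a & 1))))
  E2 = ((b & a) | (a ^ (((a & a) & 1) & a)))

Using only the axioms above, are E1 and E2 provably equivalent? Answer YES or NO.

NO

All listed rules preserve value, hence provable equivalence implies equal values everywhere; look for a separating assignment.
a=0, b=0 gives E1 ↦ 1, E2 ↦ 0; values differ ⇒ not provably equivalent.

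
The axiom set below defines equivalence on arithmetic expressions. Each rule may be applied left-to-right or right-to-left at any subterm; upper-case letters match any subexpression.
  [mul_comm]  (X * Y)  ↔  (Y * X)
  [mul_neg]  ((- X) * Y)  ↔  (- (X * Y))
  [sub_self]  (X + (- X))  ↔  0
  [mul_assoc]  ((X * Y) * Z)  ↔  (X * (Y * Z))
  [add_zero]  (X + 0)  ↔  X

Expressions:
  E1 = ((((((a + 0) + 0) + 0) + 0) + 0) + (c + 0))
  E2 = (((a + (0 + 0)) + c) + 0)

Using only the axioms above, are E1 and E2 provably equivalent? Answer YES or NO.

step 1: add_zero (→) rewrites (((a + 0) + 0) + 0) into ((a + 0) + 0), now (((((a + 0) + 0) + 0) + 0) + (c + 0))
step 2: add_zero (→) rewrites ((a + 0) + 0) into (a + 0), now ((((a + 0) + 0) + 0) + (c + 0))
step 3: add_zero (→) rewrites ((a + 0) + 0) into (a + 0), now (((a + 0) + 0) + (c + 0))
step 4: add_zero (→) rewrites (a + 0) into a, now ((a + 0) + (c + 0))
step 5: add_zero (→) rewrites (c + 0) into c, now ((a + 0) + c)
step 6: add_zero (←) rewrites 0 into (0 + 0), now ((a + (0 + 0)) + c)
step 7: add_zero (←) rewrites ((a + (0 + 0)) + c) into (((a + (0 + 0)) + c) + 0), which is E2

YES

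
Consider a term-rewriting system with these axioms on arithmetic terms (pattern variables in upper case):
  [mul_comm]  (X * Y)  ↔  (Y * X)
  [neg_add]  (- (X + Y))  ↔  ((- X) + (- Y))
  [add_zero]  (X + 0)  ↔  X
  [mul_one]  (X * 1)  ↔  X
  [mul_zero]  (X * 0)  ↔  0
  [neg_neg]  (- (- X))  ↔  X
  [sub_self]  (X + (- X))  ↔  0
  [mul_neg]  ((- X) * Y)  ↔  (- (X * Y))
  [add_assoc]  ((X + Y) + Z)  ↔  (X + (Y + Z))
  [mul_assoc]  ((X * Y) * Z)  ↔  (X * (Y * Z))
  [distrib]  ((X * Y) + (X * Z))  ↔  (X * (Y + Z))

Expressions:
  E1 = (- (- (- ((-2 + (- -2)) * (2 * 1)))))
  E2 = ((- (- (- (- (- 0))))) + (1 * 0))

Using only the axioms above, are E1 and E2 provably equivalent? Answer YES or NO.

YES

(1) (- (- (- ((-2 + (- -2)) * (2 * 1)))))  =[neg_neg →]=  (- ((-2 + (- -2)) * (2 * 1)))
(2) (2 * 1)  =[mul_one →]=  2    ⊢ (- ((-2 + (- -2)) * 2))
(3) ((-2 + (- -2)) * 2)  =[mul_comm →]=  (2 * (-2 + (- -2)))    ⊢ (- (2 * (-2 + (- -2))))
(4) (-2 + (- -2))  =[sub_self →]=  0    ⊢ (- (2 * 0))
(5) (2 * 0)  =[mul_zero →]=  0    ⊢ (- 0)
(6) (- 0)  =[add_zero ←]=  ((- 0) + 0)
(7) (- 0)  =[neg_neg ←]=  (- (- (- 0)))    ⊢ ((- (- (- 0))) + 0)
(8) 0  =[mul_one ←]=  (0 * 1)    ⊢ ((- (- (- 0))) + (0 * 1))
(9) (0 * 1)  =[mul_comm →]=  (1 * 0)    ⊢ ((- (- (- 0))) + (1 * 0))
(10) 0  =[neg_neg ←]=  (- (- 0))    ⊢ E2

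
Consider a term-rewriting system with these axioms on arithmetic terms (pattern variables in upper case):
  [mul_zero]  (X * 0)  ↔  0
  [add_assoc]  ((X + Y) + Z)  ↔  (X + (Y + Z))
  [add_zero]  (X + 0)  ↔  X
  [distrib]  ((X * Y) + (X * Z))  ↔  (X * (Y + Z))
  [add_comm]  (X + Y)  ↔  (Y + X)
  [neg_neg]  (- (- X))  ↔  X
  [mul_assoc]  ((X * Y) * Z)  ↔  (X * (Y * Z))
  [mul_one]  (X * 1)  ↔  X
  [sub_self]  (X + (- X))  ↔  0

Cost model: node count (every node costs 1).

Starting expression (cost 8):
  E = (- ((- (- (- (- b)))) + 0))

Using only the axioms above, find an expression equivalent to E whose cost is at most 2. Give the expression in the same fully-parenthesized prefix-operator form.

(- b)   [cost 2]

(1) (- (- (- b)))  =[neg_neg →]=  (- b)    ⊢ (- ((- (- b)) + 0))
(2) ((- (- b)) + 0)  =[add_zero →]=  (- (- b))    ⊢ (- (- (- b)))
(3) (- (- (- b)))  =[neg_neg →]=  (- b)    ⊢ cost 2, within 2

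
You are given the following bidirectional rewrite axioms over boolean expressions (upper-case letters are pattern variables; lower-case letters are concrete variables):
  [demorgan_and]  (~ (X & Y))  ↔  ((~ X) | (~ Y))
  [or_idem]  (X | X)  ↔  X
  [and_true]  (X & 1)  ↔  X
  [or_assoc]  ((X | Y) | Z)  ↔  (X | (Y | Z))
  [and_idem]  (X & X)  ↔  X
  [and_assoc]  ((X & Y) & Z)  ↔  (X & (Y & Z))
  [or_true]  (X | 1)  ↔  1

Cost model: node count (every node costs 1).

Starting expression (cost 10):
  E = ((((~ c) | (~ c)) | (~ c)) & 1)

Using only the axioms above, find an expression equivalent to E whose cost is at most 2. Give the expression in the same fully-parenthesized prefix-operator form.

(~ c)   [cost 2]

step 1: and_true (→) rewrites ((((~ c) | (~ c)) | (~ c)) & 1) into (((~ c) | (~ c)) | (~ c))
step 2: or_idem (→) rewrites ((~ c) | (~ c)) into (~ c), now ((~ c) | (~ c))
step 3: or_idem (→) rewrites ((~ c) | (~ c)) into (~ c), reaching cost 2 (bound 2)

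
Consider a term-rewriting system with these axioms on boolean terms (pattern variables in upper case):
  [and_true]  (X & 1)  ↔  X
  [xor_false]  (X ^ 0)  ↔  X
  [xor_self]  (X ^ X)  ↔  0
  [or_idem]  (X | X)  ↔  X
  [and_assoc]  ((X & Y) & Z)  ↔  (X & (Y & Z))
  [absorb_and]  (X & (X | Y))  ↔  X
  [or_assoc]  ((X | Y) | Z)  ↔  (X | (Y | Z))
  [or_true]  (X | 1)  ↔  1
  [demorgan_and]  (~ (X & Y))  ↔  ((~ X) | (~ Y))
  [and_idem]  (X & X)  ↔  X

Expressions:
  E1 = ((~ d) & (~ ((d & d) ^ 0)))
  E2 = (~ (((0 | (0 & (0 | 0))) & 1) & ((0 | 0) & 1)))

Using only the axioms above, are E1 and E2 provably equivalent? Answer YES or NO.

The axioms are sound identities: if E1 ↔* E2 then E1 and E2 evaluate identically under any assignment.
Under d=1: E1 evaluates to 0, E2 to 1. Distinct ⇒ no rewrite sequence connects them.

NO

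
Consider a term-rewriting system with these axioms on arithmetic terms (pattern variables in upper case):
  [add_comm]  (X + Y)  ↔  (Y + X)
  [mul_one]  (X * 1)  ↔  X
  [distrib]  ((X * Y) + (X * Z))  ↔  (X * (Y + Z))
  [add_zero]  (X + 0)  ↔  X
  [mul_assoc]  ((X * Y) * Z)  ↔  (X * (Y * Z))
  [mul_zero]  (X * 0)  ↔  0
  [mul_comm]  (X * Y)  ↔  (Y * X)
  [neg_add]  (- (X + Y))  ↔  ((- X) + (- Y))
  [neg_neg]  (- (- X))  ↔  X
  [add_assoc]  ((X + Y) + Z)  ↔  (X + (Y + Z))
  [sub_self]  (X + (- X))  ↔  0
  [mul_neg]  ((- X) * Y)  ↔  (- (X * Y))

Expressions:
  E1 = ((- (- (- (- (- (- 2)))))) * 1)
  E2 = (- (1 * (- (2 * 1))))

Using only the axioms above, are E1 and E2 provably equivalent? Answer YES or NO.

1. [neg_neg →] (- (- (- (- (- 2)))))  →  (- (- (- 2)));  E1 = ((- (- (- (- 2)))) * 1)
2. [mul_one →] ((- (- (- (- 2)))) * 1)  →  (- (- (- (- 2))))
3. [neg_neg →] (- (- (- (- 2))))  →  (- (- 2))
4. [mul_one ←] (- 2)  →  ((- 2) * 1);  E1 = (- ((- 2) * 1))
5. [mul_one ←] 2  →  (2 * 1);  E1 = (- ((- (2 * 1)) * 1))
6. [mul_comm →] ((- (2 * 1)) * 1)  →  (1 * (- (2 * 1)));  this is E2

YES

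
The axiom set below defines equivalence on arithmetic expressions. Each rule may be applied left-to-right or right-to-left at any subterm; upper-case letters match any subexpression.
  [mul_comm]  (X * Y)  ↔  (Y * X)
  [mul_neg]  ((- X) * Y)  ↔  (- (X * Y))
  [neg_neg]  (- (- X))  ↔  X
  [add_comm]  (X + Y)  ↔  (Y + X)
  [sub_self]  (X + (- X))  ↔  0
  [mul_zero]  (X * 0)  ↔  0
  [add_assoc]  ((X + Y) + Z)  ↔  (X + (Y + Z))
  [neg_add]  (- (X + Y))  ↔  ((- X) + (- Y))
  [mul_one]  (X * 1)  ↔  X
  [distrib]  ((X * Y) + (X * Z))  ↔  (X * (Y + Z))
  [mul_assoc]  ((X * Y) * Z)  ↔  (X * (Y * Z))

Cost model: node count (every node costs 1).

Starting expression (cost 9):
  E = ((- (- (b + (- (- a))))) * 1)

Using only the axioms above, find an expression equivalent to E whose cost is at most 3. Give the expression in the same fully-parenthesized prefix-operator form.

(b + a)   [cost 3]

(1) ((- (- (b + (- (- a))))) * 1)  =[mul_one →]=  (- (- (b + (- (- a)))))
(2) (- (- a))  =[neg_neg →]=  a    ⊢ (- (- (b + a)))
(3) (- (- (b + a)))  =[neg_neg →]=  (b + a)    ⊢ cost 3, within 3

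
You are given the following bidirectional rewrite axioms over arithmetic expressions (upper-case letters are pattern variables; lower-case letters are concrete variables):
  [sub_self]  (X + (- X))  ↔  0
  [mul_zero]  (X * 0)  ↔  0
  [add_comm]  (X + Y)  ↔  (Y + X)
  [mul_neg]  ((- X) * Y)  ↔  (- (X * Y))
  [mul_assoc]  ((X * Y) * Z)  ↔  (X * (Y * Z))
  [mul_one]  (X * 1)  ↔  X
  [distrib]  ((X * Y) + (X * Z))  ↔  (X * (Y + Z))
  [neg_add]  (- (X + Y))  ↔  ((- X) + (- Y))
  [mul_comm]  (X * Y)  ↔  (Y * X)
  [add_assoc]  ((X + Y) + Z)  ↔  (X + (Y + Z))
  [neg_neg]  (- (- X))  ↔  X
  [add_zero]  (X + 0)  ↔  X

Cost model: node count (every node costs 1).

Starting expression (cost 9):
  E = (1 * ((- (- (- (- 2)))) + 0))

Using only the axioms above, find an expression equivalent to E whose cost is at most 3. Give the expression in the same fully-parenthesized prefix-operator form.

(1) (- (- (- (- 2))))  =[neg_neg →]=  (- (- 2))    ⊢ (1 * ((- (- 2)) + 0))
(2) (1 * ((- (- 2)) + 0))  =[mul_comm →]=  (((- (- 2)) + 0) * 1)
(3) ((- (- 2)) + 0)  =[add_zero →]=  (- (- 2))    ⊢ ((- (- 2)) * 1)
(4) (- (- 2))  =[neg_neg →]=  2    ⊢ cost 3, within 3

(2 * 1)   [cost 3]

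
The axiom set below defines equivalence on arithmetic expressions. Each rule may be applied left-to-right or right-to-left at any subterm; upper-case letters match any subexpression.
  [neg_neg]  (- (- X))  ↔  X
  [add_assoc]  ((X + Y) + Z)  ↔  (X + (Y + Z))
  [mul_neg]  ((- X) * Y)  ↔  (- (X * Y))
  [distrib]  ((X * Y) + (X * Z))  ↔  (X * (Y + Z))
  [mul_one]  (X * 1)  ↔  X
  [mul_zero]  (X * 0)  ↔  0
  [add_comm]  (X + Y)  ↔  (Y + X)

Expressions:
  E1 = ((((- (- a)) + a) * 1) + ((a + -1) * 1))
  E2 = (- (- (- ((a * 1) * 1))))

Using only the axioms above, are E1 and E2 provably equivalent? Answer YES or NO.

All listed rules preserve value, hence provable equivalence implies equal values everywhere; look for a separating assignment.
a=0 gives E1 ↦ -1, E2 ↦ 0; values differ ⇒ not provably equivalent.

NO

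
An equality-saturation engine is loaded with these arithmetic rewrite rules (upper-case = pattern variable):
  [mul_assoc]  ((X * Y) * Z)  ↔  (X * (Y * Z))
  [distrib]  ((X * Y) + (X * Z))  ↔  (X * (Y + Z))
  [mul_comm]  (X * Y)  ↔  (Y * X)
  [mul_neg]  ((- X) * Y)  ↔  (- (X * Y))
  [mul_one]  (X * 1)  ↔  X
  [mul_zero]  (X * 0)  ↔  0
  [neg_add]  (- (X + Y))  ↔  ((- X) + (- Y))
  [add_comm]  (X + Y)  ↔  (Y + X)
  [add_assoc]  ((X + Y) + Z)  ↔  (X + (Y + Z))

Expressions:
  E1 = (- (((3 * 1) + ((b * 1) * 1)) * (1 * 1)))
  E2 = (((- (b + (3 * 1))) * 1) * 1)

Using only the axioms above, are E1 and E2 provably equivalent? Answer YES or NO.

1. [mul_one →] ((b * 1) * 1)  →  (b * 1);  E1 = (- (((3 * 1) + (b * 1)) * (1 * 1)))
2. [mul_one →] (3 * 1)  →  3;  E1 = (- ((3 + (b * 1)) * (1 * 1)))
3. [mul_one →] (1 * 1)  →  1;  E1 = (- ((3 + (b * 1)) * 1))
4. [mul_one →] ((3 + (b * 1)) * 1)  →  (3 + (b * 1));  E1 = (- (3 + (b * 1)))
5. [add_comm →] (3 + (b * 1))  →  ((b * 1) + 3);  E1 = (- ((b * 1) + 3))
6. [mul_one →] (b * 1)  →  b;  E1 = (- (b + 3))
7. [mul_one ←] (- (b + 3))  →  ((- (b + 3)) * 1)
8. [mul_one ←] ((- (b + 3)) * 1)  →  (((- (b + 3)) * 1) * 1)
9. [mul_one ←] 3  →  (3 * 1);  this is E2

YES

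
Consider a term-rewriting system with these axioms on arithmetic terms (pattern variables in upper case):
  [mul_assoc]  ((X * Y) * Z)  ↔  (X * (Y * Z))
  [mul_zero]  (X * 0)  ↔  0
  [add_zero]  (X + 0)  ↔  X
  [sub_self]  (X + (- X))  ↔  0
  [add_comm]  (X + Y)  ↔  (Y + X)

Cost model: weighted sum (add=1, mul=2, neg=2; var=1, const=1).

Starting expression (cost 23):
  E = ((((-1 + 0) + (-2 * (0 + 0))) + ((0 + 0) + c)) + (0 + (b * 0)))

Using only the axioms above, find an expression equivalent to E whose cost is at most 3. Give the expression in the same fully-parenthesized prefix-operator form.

(-1 + c)   [cost 3]

1. [add_zero →] (0 + 0)  →  0;  E = ((((-1 + 0) + (-2 * 0)) + ((0 + 0) + c)) + (0 + (b * 0)))
2. [mul_zero →] (-2 * 0)  →  0;  E = ((((-1 + 0) + 0) + ((0 + 0) + c)) + (0 + (b * 0)))
3. [add_zero →] ((-1 + 0) + 0)  →  (-1 + 0);  E = (((-1 + 0) + ((0 + 0) + c)) + (0 + (b * 0)))
4. [mul_zero →] (b * 0)  →  0;  E = (((-1 + 0) + ((0 + 0) + c)) + (0 + 0))
5. [add_zero →] (0 + 0)  →  0;  E = (((-1 + 0) + (0 + c)) + (0 + 0))
6. [add_zero →] (0 + 0)  →  0;  E = (((-1 + 0) + (0 + c)) + 0)
7. [add_comm →] (0 + c)  →  (c + 0);  E = (((-1 + 0) + (c + 0)) + 0)
8. [add_zero →] (((-1 + 0) + (c + 0)) + 0)  →  ((-1 + 0) + (c + 0))
9. [add_zero →] (-1 + 0)  →  -1;  E = (-1 + (c + 0))
10. [add_zero →] (c + 0)  →  c;  cost 3 ≤ 3, done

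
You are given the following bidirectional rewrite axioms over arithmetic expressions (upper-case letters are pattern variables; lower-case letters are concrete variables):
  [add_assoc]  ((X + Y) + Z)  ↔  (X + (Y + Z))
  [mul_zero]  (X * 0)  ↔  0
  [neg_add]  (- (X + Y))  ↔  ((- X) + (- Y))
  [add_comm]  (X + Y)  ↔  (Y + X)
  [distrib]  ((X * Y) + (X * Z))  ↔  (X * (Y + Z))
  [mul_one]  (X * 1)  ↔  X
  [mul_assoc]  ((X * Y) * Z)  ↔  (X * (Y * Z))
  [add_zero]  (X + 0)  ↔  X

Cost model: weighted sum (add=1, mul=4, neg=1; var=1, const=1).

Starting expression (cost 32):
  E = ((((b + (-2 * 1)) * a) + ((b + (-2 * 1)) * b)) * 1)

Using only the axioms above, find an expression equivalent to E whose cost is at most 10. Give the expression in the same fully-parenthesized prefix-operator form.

((b + -2) * (a + b))   [cost 10]

(1) (((b + (-2 * 1)) * a) + ((b + (-2 * 1)) * b))  =[distrib →]=  ((b + (-2 * 1)) * (a + b))    ⊢ (((b + (-2 * 1)) * (a + b)) * 1)
(2) (((b + (-2 * 1)) * (a + b)) * 1)  =[mul_one →]=  ((b + (-2 * 1)) * (a + b))
(3) (-2 * 1)  =[mul_one →]=  -2    ⊢ cost 10, within 10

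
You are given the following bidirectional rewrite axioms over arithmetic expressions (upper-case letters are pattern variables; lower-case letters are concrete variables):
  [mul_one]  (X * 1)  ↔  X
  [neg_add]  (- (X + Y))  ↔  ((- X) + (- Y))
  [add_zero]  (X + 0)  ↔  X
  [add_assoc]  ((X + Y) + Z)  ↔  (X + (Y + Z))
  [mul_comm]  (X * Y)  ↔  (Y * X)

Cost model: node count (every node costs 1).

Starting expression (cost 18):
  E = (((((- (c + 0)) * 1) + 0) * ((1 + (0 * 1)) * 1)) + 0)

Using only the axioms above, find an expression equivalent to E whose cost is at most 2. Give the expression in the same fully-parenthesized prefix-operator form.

(- c)   [cost 2]

1. [mul_one →] ((- (c + 0)) * 1)  →  (- (c + 0));  E = ((((- (c + 0)) + 0) * ((1 + (0 * 1)) * 1)) + 0)
2. [mul_one →] (0 * 1)  →  0;  E = ((((- (c + 0)) + 0) * ((1 + 0) * 1)) + 0)
3. [add_zero →] (1 + 0)  →  1;  E = ((((- (c + 0)) + 0) * (1 * 1)) + 0)
4. [add_zero →] ((- (c + 0)) + 0)  →  (- (c + 0));  E = (((- (c + 0)) * (1 * 1)) + 0)
5. [mul_one →] (1 * 1)  →  1;  E = (((- (c + 0)) * 1) + 0)
6. [add_zero →] (((- (c + 0)) * 1) + 0)  →  ((- (c + 0)) * 1)
7. [add_zero →] (c + 0)  →  c;  E = ((- c) * 1)
8. [mul_one →] ((- c) * 1)  →  (- c);  cost 2 ≤ 2, done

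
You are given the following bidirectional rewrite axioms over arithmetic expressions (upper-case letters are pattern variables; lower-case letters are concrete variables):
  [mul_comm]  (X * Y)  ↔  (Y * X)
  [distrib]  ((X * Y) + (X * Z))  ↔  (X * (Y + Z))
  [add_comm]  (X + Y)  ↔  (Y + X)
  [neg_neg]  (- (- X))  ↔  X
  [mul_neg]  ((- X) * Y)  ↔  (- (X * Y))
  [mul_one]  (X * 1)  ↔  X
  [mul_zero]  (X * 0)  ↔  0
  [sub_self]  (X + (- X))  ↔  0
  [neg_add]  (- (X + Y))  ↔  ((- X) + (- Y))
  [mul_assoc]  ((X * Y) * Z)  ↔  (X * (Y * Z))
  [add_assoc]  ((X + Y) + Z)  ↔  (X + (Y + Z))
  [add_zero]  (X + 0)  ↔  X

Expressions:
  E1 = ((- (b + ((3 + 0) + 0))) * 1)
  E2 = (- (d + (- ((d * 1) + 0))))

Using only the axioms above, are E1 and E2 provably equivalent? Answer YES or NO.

Every axiom is a valid identity, so a rewrite proof would force E1 and E2 to agree under every assignment.
At b=0, d=0: E1 = -3 but E2 = 0; they differ, so no derivation exists.

NO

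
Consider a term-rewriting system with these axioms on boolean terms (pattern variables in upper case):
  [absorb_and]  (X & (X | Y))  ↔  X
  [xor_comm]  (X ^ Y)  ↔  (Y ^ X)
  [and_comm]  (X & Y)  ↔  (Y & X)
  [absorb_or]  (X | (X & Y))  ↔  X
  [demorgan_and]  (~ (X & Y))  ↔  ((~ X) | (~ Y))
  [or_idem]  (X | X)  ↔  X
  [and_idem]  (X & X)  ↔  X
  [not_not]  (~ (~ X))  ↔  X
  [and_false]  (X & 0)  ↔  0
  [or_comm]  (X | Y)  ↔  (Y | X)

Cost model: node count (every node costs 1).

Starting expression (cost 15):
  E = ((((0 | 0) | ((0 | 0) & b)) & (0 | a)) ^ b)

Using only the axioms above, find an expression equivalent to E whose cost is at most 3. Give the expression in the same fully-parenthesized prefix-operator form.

(0 ^ b)   [cost 3]

1. [absorb_or →] ((0 | 0) | ((0 | 0) & b))  →  (0 | 0);  E = (((0 | 0) & (0 | a)) ^ b)
2. [or_idem →] (0 | 0)  →  0;  E = ((0 & (0 | a)) ^ b)
3. [absorb_and →] (0 & (0 | a))  →  0;  cost 3 ≤ 3, done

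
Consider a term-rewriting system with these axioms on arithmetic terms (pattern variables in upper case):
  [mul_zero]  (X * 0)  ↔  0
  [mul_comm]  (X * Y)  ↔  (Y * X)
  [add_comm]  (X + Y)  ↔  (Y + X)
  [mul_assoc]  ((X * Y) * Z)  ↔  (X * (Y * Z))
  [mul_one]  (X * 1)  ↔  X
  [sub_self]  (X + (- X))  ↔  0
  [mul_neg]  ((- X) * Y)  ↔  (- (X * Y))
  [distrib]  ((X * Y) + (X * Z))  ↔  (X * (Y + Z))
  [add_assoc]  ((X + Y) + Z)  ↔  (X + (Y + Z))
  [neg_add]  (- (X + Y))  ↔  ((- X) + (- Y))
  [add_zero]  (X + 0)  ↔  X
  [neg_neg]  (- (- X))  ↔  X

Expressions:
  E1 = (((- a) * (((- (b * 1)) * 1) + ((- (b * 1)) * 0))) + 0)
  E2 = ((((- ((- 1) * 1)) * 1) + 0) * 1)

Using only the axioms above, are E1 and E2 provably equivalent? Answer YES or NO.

Every axiom is a valid identity, so a rewrite proof would force E1 and E2 to agree under every assignment.
At a=0, b=0: E1 = 0 but E2 = 1; they differ, so no derivation exists.

NO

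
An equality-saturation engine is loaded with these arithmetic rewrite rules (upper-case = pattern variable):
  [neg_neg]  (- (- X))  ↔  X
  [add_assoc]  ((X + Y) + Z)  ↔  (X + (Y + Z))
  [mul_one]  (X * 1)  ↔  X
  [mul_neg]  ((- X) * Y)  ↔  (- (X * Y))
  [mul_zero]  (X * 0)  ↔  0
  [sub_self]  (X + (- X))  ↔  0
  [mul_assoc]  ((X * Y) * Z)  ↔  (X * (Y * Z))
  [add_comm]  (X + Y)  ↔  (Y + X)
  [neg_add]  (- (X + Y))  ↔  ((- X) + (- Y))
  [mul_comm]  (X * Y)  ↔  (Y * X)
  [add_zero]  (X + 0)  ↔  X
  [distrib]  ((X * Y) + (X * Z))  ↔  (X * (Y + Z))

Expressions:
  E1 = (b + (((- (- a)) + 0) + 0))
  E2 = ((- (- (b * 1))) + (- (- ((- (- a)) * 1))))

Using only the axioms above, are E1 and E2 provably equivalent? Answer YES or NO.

step 1: add_zero (→) rewrites ((- (- a)) + 0) into (- (- a)), now (b + ((- (- a)) + 0))
step 2: add_zero (→) rewrites ((- (- a)) + 0) into (- (- a)), now (b + (- (- a)))
step 3: mul_one (←) rewrites b into (b * 1), now ((b * 1) + (- (- a)))
step 4: mul_one (←) rewrites a into (a * 1), now ((b * 1) + (- (- (a * 1))))
step 5: neg_neg (←) rewrites (b * 1) into (- (- (b * 1))), now ((- (- (b * 1))) + (- (- (a * 1))))
step 6: neg_neg (←) rewrites a into (- (- a)), which is E2

YES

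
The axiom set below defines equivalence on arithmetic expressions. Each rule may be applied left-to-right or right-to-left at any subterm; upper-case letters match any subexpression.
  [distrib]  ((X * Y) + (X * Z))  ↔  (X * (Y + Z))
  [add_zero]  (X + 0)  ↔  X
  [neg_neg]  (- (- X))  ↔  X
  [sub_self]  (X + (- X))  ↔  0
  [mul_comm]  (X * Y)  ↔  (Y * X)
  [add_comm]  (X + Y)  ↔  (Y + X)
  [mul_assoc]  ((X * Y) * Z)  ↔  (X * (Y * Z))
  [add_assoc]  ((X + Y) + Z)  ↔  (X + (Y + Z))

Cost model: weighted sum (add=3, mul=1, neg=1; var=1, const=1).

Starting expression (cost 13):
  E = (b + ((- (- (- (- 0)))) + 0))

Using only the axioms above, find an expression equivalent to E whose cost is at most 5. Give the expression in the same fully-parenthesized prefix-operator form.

(1) (- (- (- (- 0))))  =[neg_neg →]=  (- (- 0))    ⊢ (b + ((- (- 0)) + 0))
(2) ((- (- 0)) + 0)  =[add_zero →]=  (- (- 0))    ⊢ (b + (- (- 0)))
(3) (- (- 0))  =[neg_neg →]=  0    ⊢ cost 5, within 5

(b + 0)   [cost 5]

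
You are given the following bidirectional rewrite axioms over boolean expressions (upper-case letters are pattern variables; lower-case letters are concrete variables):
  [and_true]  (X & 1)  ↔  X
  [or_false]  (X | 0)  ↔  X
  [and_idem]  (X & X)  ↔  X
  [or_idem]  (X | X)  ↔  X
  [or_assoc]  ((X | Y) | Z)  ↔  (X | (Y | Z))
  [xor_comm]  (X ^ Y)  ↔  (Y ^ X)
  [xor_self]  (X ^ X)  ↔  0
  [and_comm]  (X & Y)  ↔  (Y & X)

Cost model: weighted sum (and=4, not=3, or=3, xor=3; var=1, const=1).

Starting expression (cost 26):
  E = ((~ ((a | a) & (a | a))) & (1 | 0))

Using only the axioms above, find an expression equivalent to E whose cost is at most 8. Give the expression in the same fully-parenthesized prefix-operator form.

step 1: and_idem (→) rewrites ((a | a) & (a | a)) into (a | a), now ((~ (a | a)) & (1 | 0))
step 2: or_false (→) rewrites (1 | 0) into 1, now ((~ (a | a)) & 1)
step 3: and_true (→) rewrites ((~ (a | a)) & 1) into (~ (a | a)), reaching cost 8 (bound 8)

(~ (a | a))   [cost 8]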